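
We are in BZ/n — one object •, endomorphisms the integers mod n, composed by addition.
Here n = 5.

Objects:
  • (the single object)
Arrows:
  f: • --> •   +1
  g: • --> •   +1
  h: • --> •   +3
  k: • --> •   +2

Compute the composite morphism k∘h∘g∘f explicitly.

  0 +1≡1 +1≡2 +3≡0 +2≡2  (mod 5)
composite: +2

Answer: +2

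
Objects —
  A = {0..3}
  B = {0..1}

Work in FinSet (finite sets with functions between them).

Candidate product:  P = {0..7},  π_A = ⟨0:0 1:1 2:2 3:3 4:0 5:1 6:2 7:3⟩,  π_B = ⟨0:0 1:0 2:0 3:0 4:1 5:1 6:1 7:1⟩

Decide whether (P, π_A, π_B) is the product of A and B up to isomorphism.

|A|·|B| = 4·2 = 8;  |P| = 8
Check the pairing map k ↦ (π_A(k), π_B(k)):
  0 : (0,0)
  1 : (1,0)
  2 : (2,0)
  3 : (3,0)
  4 : (0,1)
  5 : (1,1)
  6 : (2,1)
  7 : (3,1)
distinct pairs in image: 8 / 8 needed
  → bijection onto A×B; projections well-typed.

Answer: VALID PRODUCT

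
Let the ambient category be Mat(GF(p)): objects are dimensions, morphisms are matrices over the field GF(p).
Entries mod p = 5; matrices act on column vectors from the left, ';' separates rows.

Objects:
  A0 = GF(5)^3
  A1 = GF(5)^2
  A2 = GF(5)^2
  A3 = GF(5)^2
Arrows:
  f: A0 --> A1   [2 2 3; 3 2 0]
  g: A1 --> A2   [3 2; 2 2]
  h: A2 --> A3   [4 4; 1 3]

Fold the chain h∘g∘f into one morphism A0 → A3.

  e0=⟨1,0,0⟩ f-->⟨2,3⟩ g-->⟨2,0⟩ h-->⟨3,2⟩
  e1=⟨0,1,0⟩ f-->⟨2,2⟩ g-->⟨0,3⟩ h-->⟨2,4⟩
  e2=⟨0,0,1⟩ f-->⟨3,0⟩ g-->⟨4,1⟩ h-->⟨0,2⟩
⟦path⟧: [3 2 0; 2 4 2]

Answer: [3 2 0; 2 4 2]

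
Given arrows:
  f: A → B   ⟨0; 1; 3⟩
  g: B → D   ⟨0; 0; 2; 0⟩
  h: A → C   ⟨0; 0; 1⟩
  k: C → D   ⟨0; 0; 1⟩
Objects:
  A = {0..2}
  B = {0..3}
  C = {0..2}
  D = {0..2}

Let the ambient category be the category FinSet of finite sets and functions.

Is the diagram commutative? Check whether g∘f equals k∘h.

1) trace f;g:
  0 f→0 g→0
  1 f→1 g→0
  2 f→3 g→0
  ⟦path⟧₁ = ⟨0; 0; 0⟩
2) trace h;k:
  0 h→0 k→0
  1 h→0 k→0
  2 h→1 k→0
  ⟦path⟧₂ = ⟨0; 0; 0⟩
Equal? YES — commutes

Answer: COMMUTES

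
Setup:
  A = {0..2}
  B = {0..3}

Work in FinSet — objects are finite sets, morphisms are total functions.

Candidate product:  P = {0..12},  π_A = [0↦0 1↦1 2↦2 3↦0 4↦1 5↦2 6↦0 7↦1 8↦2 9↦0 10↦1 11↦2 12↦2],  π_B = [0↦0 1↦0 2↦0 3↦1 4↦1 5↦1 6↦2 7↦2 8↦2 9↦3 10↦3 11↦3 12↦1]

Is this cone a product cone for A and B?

Answer: NOT A VALID PRODUCT — |P|=13 ≠ |A|·|B|=12

Derivation:
|A|·|B| = 3·4 = 12;  |P| = 13
  → cardinalities differ; no bijection possible.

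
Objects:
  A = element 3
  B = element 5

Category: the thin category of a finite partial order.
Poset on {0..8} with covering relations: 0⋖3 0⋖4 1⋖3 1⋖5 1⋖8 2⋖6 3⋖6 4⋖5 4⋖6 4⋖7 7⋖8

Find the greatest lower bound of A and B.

Lower bounds of A=3 and B=5: {0,1}
  maximal lower bounds 0 and 1 are incomparable: neither 0<=1 nor 1<=0
→ no greatest lower bound exists

Answer: NO MEET EXISTS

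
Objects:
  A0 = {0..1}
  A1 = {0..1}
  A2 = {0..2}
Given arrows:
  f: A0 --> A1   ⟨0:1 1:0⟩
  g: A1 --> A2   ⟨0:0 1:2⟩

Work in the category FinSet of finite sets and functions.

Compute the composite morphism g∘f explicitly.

  0 f-->1 g-->2
  1 f-->0 g-->0
⟦path⟧: ⟨0:2 1:0⟩

Answer: ⟨0:2 1:0⟩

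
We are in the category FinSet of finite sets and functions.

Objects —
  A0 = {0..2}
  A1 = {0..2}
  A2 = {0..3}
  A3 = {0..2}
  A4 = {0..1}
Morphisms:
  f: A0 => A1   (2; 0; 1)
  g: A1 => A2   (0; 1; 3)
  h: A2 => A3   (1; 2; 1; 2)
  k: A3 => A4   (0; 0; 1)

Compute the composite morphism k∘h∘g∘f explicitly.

  0 f=>2 g=>3 h=>2 k=>1
  1 f=>0 g=>0 h=>1 k=>0
  2 f=>1 g=>1 h=>2 k=>1
result: (1; 0; 1)

Answer: (1; 0; 1)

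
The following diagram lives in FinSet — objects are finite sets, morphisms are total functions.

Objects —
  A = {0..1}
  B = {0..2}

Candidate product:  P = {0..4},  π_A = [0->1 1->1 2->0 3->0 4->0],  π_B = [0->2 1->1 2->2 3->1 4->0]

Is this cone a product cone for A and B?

Answer: NOT A VALID PRODUCT — |P|=5 ≠ |A|·|B|=6

Derivation:
|A|·|B| = 2·3 = 6;  |P| = 5
  → cardinalities differ; no bijection possible.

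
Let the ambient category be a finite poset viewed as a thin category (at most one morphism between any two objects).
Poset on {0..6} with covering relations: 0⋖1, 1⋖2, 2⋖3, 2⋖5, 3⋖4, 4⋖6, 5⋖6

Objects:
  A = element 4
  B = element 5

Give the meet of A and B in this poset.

Answer: A∧B = 2

Trace:
Common predecessors of 4,5: {0,1,2}
  0 ⊑ 2
  1 ⊑ 2
  2 ⊑ 2
glb = 2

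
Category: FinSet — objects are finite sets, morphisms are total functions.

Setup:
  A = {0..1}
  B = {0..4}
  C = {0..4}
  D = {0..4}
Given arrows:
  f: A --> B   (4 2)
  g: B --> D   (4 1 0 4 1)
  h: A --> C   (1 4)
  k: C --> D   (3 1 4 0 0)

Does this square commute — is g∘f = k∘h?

Answer: COMMUTES

Derivation:
1) trace f;g:
  0 f-->4 g-->1
  1 f-->2 g-->0
  composite₁ = (1 0)
2) trace h;k:
  0 h-->1 k-->1
  1 h-->4 k-->0
  composite₂ = (1 0)
Equal? equal; square commutes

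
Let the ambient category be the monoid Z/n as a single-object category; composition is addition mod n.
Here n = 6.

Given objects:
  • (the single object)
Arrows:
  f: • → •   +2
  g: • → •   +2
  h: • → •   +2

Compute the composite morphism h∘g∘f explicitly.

Answer: +0

Work:
  0 +2≡2 +2≡4 +2≡0  (mod 6)
⟦path⟧: +0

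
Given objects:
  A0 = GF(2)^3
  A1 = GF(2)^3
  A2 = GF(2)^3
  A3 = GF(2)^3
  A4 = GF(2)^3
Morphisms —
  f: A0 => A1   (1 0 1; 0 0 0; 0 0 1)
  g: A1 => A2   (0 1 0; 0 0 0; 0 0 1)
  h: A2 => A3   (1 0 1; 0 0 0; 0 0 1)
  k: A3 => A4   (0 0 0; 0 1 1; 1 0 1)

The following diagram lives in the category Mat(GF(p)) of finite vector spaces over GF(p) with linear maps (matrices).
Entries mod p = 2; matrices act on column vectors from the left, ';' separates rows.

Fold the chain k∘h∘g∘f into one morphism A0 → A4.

  e0=[1,0,0] f=>[1,0,0] g=>[0,0,0] h=>[0,0,0] k=>[0,0,0]
  e1=[0,1,0] f=>[0,0,0] g=>[0,0,0] h=>[0,0,0] k=>[0,0,0]
  e2=[0,0,1] f=>[1,0,1] g=>[0,0,1] h=>[1,0,1] k=>[0,1,0]
result: (0 0 0; 0 0 1; 0 0 0)

Answer: (0 0 0; 0 0 1; 0 0 0)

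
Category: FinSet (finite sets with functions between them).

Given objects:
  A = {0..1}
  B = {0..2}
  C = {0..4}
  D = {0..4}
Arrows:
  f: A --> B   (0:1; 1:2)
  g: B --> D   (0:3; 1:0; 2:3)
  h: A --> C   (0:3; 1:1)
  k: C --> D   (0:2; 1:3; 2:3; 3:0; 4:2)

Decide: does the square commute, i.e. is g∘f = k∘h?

Along f;g (path 1):
  0 f-->1 g-->0
  1 f-->2 g-->3
  result₁ = (0:0; 1:3)
Along h;k (path 2):
  0 h-->3 k-->0
  1 h-->1 k-->3
  result₂ = (0:0; 1:3)
Equal? equal; square commutes

Answer: COMMUTES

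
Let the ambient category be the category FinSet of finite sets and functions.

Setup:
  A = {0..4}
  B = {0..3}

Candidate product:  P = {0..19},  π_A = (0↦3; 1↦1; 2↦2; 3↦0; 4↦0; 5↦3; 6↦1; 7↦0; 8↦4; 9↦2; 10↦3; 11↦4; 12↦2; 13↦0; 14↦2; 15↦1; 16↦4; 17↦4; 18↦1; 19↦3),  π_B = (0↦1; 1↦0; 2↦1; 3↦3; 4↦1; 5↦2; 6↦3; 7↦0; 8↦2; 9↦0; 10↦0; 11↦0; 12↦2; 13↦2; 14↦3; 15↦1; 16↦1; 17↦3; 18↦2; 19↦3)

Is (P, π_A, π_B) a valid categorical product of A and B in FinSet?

|A|·|B| = 5·4 = 20;  |P| = 20
Check the pairing map k ↦ (π_A(k), π_B(k)):
  0 ↦ (3,1)
  1 ↦ (1,0)
  2 ↦ (2,1)
  3 ↦ (0,3)
  4 ↦ (0,1)
  5 ↦ (3,2)
  6 ↦ (1,3)
  7 ↦ (0,0)
  8 ↦ (4,2)
  9 ↦ (2,0)
  10 ↦ (3,0)
  11 ↦ (4,0)
  12 ↦ (2,2)
  13 ↦ (0,2)
  14 ↦ (2,3)
  15 ↦ (1,1)
  16 ↦ (4,1)
  17 ↦ (4,3)
  18 ↦ (1,2)
  19 ↦ (3,3)
distinct pairs in image: 20 / 20 needed
  → bijection onto A×B; projections well-typed.

Answer: VALID PRODUCT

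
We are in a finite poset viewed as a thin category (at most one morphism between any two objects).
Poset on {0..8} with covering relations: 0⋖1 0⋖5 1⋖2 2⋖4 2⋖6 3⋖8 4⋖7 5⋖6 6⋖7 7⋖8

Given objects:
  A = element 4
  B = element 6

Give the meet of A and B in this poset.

Answer: A∧B = 2

Derivation:
{x : x<=A ∧ x<=B} = {0,1,2}  (A=4, B=6)
  0 <= 2
  1 <= 2
  2 <= 2
glb = 2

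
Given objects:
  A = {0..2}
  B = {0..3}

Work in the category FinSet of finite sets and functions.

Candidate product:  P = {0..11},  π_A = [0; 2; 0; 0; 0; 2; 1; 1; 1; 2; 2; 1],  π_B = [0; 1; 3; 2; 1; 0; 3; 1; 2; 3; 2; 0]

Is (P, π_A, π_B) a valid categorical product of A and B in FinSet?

|A|·|B| = 3·4 = 12;  |P| = 12
Check the pairing map k ↦ (π_A(k), π_B(k)):
  0 : (0,0)
  1 : (2,1)
  2 : (0,3)
  3 : (0,2)
  4 : (0,1)
  5 : (2,0)
  6 : (1,3)
  7 : (1,1)
  8 : (1,2)
  9 : (2,3)
  10 : (2,2)
  11 : (1,0)
distinct pairs in image: 12 / 12 needed
  → bijection onto A×B; projections well-typed.

Answer: VALID PRODUCT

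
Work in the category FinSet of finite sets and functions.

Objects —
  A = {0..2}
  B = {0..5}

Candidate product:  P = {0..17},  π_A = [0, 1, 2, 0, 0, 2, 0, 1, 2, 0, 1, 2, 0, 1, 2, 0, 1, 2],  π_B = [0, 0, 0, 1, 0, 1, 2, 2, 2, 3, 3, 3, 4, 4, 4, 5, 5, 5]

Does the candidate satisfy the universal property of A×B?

|A|·|B| = 3·6 = 18;  |P| = 18
Check the pairing map k ↦ (π_A(k), π_B(k)):
  0 ↦ (0,0)
  1 ↦ (1,0)
  2 ↦ (2,0)
  3 ↦ (0,1)
  4 ↦ (0,0)  ✗ repeats pair of k=0
  5 ↦ (2,1)
  6 ↦ (0,2)
  7 ↦ (1,2)
  8 ↦ (2,2)
  9 ↦ (0,3)
  10 ↦ (1,3)
  11 ↦ (2,3)
  12 ↦ (0,4)
  13 ↦ (1,4)
  14 ↦ (2,4)
  15 ↦ (0,5)
  16 ↦ (1,5)
  17 ↦ (2,5)
distinct pairs in image: 17 / 18 needed
  → (0,0) hit at k=0 and k=4

Answer: NOT A VALID PRODUCT — duplicate pair at indices 0,4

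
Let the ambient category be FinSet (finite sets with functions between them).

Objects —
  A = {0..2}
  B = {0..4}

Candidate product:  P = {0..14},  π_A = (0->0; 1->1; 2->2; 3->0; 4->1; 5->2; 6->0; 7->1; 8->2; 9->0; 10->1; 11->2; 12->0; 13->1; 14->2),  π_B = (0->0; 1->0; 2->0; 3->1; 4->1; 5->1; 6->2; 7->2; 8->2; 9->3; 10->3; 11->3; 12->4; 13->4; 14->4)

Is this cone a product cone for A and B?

|A|·|B| = 3·5 = 15;  |P| = 15
Check the pairing map k ↦ (π_A(k), π_B(k)):
  0 -> (0,0)
  1 -> (1,0)
  2 -> (2,0)
  3 -> (0,1)
  4 -> (1,1)
  5 -> (2,1)
  6 -> (0,2)
  7 -> (1,2)
  8 -> (2,2)
  9 -> (0,3)
  10 -> (1,3)
  11 -> (2,3)
  12 -> (0,4)
  13 -> (1,4)
  14 -> (2,4)
distinct pairs in image: 15 / 15 needed
  → bijection onto A×B; projections well-typed.

Answer: VALID PRODUCT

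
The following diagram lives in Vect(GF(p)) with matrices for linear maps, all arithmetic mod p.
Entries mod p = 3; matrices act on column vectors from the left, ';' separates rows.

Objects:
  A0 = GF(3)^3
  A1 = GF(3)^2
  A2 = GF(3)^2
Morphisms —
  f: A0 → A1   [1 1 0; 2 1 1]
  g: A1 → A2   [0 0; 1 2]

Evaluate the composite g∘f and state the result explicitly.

Answer: [0 0 0; 2 0 2]

Trace:
  e0=[1,0,0] f→[1,2] g→[0,2]
  e1=[0,1,0] f→[1,1] g→[0,0]
  e2=[0,0,1] f→[0,1] g→[0,2]
result: [0 0 0; 2 0 2]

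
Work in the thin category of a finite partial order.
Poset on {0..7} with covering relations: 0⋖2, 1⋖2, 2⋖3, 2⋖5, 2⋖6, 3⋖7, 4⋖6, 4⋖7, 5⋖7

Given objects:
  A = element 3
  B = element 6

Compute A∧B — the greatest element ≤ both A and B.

{x : x<=A ∧ x<=B} = {0,1,2}  (A=3, B=6)
  0 <= 2
  1 <= 2
  2 <= 2
glb = 2

Answer: A∧B = 2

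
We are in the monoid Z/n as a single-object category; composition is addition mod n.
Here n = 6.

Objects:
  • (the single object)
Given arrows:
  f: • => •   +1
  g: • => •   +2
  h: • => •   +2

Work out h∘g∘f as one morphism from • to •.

  0 +1≡1 +2≡3 +2≡5  (mod 6)
result: +5

Answer: +5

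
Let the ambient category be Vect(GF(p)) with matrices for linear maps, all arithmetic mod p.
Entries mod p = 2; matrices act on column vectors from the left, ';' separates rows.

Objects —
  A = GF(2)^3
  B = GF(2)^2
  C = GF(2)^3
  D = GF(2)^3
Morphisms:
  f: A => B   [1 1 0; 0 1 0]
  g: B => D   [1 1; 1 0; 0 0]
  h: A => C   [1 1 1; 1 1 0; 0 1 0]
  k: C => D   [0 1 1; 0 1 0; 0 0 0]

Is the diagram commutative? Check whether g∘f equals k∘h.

1) trace f;g:
  e0=(1,0,0) f=>(1,0) g=>(1,1,0)
  e1=(0,1,0) f=>(1,1) g=>(0,1,0)
  e2=(0,0,1) f=>(0,0) g=>(0,0,0)
  ⟦path⟧₁ = [1 0 0; 1 1 0; 0 0 0]
2) trace h;k:
  e0=(1,0,0) h=>(1,1,0) k=>(1,1,0)
  e1=(0,1,0) h=>(1,1,1) k=>(0,1,0)
  e2=(0,0,1) h=>(1,0,0) k=>(0,0,0)
  ⟦path⟧₂ = [1 0 0; 1 1 0; 0 0 0]
Equal? equal; square commutes

Answer: COMMUTES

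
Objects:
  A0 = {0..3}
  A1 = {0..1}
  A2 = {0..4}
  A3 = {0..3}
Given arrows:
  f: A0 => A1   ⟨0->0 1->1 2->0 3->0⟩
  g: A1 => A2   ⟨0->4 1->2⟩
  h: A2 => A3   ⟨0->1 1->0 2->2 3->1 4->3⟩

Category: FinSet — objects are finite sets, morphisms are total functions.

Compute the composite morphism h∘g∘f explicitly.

  0 f=>0 g=>4 h=>3
  1 f=>1 g=>2 h=>2
  2 f=>0 g=>4 h=>3
  3 f=>0 g=>4 h=>3
result: ⟨0->3 1->2 2->3 3->3⟩

Answer: ⟨0->3 1->2 2->3 3->3⟩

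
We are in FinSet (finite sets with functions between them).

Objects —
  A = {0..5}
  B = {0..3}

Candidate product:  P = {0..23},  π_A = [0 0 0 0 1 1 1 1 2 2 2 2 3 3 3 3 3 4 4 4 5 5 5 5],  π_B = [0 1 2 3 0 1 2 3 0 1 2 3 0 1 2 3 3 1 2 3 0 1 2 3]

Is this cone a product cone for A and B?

Answer: NOT A VALID PRODUCT — duplicate pair at indices 15,16

Trace:
|A|·|B| = 6·4 = 24;  |P| = 24
Check the pairing map k ↦ (π_A(k), π_B(k)):
  0 : (0,0)
  1 : (0,1)
  2 : (0,2)
  3 : (0,3)
  4 : (1,0)
  5 : (1,1)
  6 : (1,2)
  7 : (1,3)
  8 : (2,0)
  9 : (2,1)
  10 : (2,2)
  11 : (2,3)
  12 : (3,0)
  13 : (3,1)
  14 : (3,2)
  15 : (3,3)
  16 : (3,3)  ✗ repeats pair of k=15
  17 : (4,1)
  18 : (4,2)
  19 : (4,3)
  20 : (5,0)
  21 : (5,1)
  22 : (5,2)
  23 : (5,3)
distinct pairs in image: 23 / 24 needed
  → (3,3) hit at k=15 and k=16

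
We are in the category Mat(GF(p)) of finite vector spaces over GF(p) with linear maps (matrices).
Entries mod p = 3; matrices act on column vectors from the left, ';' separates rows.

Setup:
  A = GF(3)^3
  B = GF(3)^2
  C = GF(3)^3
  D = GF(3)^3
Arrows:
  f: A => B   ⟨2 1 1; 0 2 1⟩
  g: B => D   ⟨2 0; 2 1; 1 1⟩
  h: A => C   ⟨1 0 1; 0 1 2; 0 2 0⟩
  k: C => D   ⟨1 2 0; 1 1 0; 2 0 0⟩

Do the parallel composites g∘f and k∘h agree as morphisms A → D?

Answer: COMMUTES

Work:
Path 1 = f;g:
  e0=⟨1,0,0⟩ f=>⟨2,0⟩ g=>⟨1,1,2⟩
  e1=⟨0,1,0⟩ f=>⟨1,2⟩ g=>⟨2,1,0⟩
  e2=⟨0,0,1⟩ f=>⟨1,1⟩ g=>⟨2,0,2⟩
  result₁ = ⟨1 2 2; 1 1 0; 2 0 2⟩
Path 2 = h;k:
  e0=⟨1,0,0⟩ h=>⟨1,0,0⟩ k=>⟨1,1,2⟩
  e1=⟨0,1,0⟩ h=>⟨0,1,2⟩ k=>⟨2,1,0⟩
  e2=⟨0,0,1⟩ h=>⟨1,2,0⟩ k=>⟨2,0,2⟩
  result₂ = ⟨1 2 2; 1 1 0; 2 0 2⟩
Equal? YES — commutes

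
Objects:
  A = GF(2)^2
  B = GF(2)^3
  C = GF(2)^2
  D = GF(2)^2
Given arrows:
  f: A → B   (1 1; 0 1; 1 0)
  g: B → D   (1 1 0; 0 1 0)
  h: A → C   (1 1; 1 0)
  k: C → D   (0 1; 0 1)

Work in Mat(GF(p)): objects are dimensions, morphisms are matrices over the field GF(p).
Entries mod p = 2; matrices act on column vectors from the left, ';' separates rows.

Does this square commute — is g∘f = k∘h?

Path 1 = f;g:
  e0=⟨1,0⟩ f→⟨1,0,1⟩ g→⟨1,0⟩
  e1=⟨0,1⟩ f→⟨1,1,0⟩ g→⟨0,1⟩
  result₁ = (1 0; 0 1)
Path 2 = h;k:
  e0=⟨1,0⟩ h→⟨1,1⟩ k→⟨1,1⟩
  e1=⟨0,1⟩ h→⟨1,0⟩ k→⟨0,0⟩
  result₂ = (1 0; 1 0)
Equal? differ; not commutative

Answer: DOES NOT COMMUTE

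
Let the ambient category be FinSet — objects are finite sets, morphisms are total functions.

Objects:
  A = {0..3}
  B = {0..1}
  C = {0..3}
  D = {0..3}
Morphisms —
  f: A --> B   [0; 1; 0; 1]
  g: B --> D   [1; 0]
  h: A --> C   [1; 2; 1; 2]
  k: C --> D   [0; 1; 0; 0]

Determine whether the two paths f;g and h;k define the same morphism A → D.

Answer: COMMUTES

Derivation:
Path 1 = f;g:
  0 f-->0 g-->1
  1 f-->1 g-->0
  2 f-->0 g-->1
  3 f-->1 g-->0
  composite₁ = [1; 0; 1; 0]
Path 2 = h;k:
  0 h-->1 k-->1
  1 h-->2 k-->0
  2 h-->1 k-->1
  3 h-->2 k-->0
  composite₂ = [1; 0; 1; 0]
Equal? same morphism ✓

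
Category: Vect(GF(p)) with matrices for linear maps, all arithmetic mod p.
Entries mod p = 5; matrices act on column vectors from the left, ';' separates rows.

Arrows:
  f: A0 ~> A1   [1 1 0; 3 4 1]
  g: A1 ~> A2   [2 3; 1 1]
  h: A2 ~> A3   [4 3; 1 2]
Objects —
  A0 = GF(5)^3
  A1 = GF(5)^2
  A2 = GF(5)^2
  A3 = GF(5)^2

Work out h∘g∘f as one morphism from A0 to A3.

  e0=(1,0,0) f~>(1,3) g~>(1,4) h~>(1,4)
  e1=(0,1,0) f~>(1,4) g~>(4,0) h~>(1,4)
  e2=(0,0,1) f~>(0,1) g~>(3,1) h~>(0,0)
composite: [1 1 0; 4 4 0]

Answer: [1 1 0; 4 4 0]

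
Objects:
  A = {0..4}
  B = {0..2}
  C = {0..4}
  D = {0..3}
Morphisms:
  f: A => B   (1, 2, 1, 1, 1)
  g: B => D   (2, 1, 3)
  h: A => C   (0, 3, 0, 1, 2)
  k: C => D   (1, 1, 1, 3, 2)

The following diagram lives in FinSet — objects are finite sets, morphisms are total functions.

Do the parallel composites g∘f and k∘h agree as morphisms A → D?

Answer: COMMUTES

Work:
Along f;g (path 1):
  0 f=>1 g=>1
  1 f=>2 g=>3
  2 f=>1 g=>1
  3 f=>1 g=>1
  4 f=>1 g=>1
  composite₁ = (1, 3, 1, 1, 1)
Along h;k (path 2):
  0 h=>0 k=>1
  1 h=>3 k=>3
  2 h=>0 k=>1
  3 h=>1 k=>1
  4 h=>2 k=>1
  composite₂ = (1, 3, 1, 1, 1)
Equal? equal; square commutes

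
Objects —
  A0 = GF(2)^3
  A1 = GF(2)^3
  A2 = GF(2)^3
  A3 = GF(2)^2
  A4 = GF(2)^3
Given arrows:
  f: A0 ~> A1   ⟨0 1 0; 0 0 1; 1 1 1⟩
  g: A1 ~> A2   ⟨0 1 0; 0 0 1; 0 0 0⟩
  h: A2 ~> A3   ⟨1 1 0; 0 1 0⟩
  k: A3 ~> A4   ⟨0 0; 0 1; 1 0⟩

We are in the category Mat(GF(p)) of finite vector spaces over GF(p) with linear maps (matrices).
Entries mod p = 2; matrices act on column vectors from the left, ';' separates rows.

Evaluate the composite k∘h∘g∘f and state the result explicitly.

Answer: ⟨0 0 0; 1 1 1; 1 1 0⟩

Trace:
  e0=⟨1,0,0⟩ f~>⟨0,0,1⟩ g~>⟨0,1,0⟩ h~>⟨1,1⟩ k~>⟨0,1,1⟩
  e1=⟨0,1,0⟩ f~>⟨1,0,1⟩ g~>⟨0,1,0⟩ h~>⟨1,1⟩ k~>⟨0,1,1⟩
  e2=⟨0,0,1⟩ f~>⟨0,1,1⟩ g~>⟨1,1,0⟩ h~>⟨0,1⟩ k~>⟨0,1,0⟩
composite: ⟨0 0 0; 1 1 1; 1 1 0⟩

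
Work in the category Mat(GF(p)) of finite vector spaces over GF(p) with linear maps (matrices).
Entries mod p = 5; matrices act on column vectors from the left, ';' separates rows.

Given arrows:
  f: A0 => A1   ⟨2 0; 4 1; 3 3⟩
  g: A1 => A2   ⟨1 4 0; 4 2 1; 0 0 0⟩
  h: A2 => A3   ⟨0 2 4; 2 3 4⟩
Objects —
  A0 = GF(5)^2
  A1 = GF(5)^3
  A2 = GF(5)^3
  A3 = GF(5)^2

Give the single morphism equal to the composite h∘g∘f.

  e0=[1,0] f=>[2,4,3] g=>[3,4,0] h=>[3,3]
  e1=[0,1] f=>[0,1,3] g=>[4,0,0] h=>[0,3]
composite: ⟨3 0; 3 3⟩

Answer: ⟨3 0; 3 3⟩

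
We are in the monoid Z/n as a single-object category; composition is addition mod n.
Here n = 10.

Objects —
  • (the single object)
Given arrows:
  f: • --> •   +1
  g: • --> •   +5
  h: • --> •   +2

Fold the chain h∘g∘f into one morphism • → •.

  0 +1≡1 +5≡6 +2≡8  (mod 10)
⟦path⟧: +8

Answer: +8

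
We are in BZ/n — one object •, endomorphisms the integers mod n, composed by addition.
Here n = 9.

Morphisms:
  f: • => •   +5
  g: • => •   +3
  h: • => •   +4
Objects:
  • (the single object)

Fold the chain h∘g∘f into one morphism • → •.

Answer: +3

Trace:
  0 +5≡5 +3≡8 +4≡3  (mod 9)
composite: +3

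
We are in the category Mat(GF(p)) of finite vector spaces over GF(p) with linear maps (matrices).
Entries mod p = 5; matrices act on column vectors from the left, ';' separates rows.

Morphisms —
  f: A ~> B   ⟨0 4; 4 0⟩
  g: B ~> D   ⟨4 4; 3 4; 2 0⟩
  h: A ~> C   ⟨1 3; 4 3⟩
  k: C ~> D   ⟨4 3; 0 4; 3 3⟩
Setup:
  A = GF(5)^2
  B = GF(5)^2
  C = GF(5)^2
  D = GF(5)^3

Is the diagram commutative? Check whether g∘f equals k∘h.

Answer: COMMUTES

Derivation:
Path 1 = f;g:
  e0=⟨1,0⟩ f~>⟨0,4⟩ g~>⟨1,1,0⟩
  e1=⟨0,1⟩ f~>⟨4,0⟩ g~>⟨1,2,3⟩
  result₁ = ⟨1 1; 1 2; 0 3⟩
Path 2 = h;k:
  e0=⟨1,0⟩ h~>⟨1,4⟩ k~>⟨1,1,0⟩
  e1=⟨0,1⟩ h~>⟨3,3⟩ k~>⟨1,2,3⟩
  result₂ = ⟨1 1; 1 2; 0 3⟩
Equal? same morphism ✓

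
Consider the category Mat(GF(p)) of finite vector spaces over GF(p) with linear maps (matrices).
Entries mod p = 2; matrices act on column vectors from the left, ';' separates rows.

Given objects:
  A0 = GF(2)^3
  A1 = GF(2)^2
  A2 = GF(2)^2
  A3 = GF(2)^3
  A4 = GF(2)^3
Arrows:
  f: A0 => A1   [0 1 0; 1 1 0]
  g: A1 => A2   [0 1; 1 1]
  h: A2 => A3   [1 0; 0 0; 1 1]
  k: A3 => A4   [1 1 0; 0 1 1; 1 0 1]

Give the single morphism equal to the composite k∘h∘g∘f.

  e0=(1,0,0) f=>(0,1) g=>(1,1) h=>(1,0,0) k=>(1,0,1)
  e1=(0,1,0) f=>(1,1) g=>(1,0) h=>(1,0,1) k=>(1,1,0)
  e2=(0,0,1) f=>(0,0) g=>(0,0) h=>(0,0,0) k=>(0,0,0)
result: [1 1 0; 0 1 0; 1 0 0]

Answer: [1 1 0; 0 1 0; 1 0 0]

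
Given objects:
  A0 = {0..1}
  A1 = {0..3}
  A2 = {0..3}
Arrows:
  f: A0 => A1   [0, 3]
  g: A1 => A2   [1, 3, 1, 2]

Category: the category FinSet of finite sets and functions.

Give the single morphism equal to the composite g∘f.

Answer: [1, 2]

Work:
  0 f=>0 g=>1
  1 f=>3 g=>2
result: [1, 2]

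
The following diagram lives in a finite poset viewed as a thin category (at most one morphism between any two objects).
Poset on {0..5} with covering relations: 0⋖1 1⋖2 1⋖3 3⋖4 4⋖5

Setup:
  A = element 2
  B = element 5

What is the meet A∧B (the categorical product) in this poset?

Lower bounds of A=2 and B=5: {0,1}
  0 ≤ 1
  1 ≤ 1
glb = 1

Answer: A∧B = 1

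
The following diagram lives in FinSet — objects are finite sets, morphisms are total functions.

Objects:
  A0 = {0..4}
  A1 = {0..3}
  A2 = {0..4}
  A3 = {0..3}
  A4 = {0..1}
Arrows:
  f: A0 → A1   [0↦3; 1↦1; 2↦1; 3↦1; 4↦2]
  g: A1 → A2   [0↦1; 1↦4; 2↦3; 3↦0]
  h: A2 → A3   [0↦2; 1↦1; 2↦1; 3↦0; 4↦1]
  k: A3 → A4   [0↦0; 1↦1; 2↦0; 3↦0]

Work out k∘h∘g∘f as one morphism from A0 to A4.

Answer: [0↦0; 1↦1; 2↦1; 3↦1; 4↦0]

Work:
  0 f→3 g→0 h→2 k→0
  1 f→1 g→4 h→1 k→1
  2 f→1 g→4 h→1 k→1
  3 f→1 g→4 h→1 k→1
  4 f→2 g→3 h→0 k→0
result: [0↦0; 1↦1; 2↦1; 3↦1; 4↦0]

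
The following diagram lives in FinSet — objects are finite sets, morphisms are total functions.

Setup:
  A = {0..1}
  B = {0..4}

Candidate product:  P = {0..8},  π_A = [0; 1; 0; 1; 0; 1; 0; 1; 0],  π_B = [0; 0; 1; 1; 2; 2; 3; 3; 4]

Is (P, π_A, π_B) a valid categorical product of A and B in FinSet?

Answer: NOT A VALID PRODUCT — |P|=9 ≠ |A|·|B|=10

Trace:
|A|·|B| = 2·5 = 10;  |P| = 9
  → cardinalities differ; no bijection possible.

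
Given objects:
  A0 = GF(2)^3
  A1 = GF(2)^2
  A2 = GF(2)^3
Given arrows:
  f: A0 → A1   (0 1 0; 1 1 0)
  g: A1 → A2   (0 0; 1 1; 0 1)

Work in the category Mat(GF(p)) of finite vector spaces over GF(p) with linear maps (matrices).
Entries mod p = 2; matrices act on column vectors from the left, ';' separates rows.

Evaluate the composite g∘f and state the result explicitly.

Answer: (0 0 0; 1 0 0; 1 1 0)

Derivation:
  e0=[1,0,0] f→[0,1] g→[0,1,1]
  e1=[0,1,0] f→[1,1] g→[0,0,1]
  e2=[0,0,1] f→[0,0] g→[0,0,0]
composite: (0 0 0; 1 0 0; 1 1 0)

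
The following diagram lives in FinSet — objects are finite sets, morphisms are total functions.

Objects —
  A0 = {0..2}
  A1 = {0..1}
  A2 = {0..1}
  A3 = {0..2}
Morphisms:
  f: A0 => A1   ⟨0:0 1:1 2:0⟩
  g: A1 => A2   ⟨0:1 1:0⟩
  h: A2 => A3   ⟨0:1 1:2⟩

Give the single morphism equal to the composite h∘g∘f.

  0 f=>0 g=>1 h=>2
  1 f=>1 g=>0 h=>1
  2 f=>0 g=>1 h=>2
result: ⟨0:2 1:1 2:2⟩

Answer: ⟨0:2 1:1 2:2⟩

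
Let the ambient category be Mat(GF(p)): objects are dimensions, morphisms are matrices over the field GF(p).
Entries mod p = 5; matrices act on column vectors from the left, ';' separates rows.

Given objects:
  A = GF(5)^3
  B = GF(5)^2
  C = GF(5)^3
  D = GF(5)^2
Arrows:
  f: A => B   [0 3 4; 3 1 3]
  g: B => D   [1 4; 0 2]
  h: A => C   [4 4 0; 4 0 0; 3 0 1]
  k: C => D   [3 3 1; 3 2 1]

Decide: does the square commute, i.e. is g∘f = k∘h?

Path 1 = f;g:
  e0=[1,0,0] f=>[0,3] g=>[2,1]
  e1=[0,1,0] f=>[3,1] g=>[2,2]
  e2=[0,0,1] f=>[4,3] g=>[1,1]
  composite₁ = [2 2 1; 1 2 1]
Path 2 = h;k:
  e0=[1,0,0] h=>[4,4,3] k=>[2,3]
  e1=[0,1,0] h=>[4,0,0] k=>[2,2]
  e2=[0,0,1] h=>[0,0,1] k=>[1,1]
  composite₂ = [2 2 1; 3 2 1]
Equal? differ; not commutative

Answer: DOES NOT COMMUTE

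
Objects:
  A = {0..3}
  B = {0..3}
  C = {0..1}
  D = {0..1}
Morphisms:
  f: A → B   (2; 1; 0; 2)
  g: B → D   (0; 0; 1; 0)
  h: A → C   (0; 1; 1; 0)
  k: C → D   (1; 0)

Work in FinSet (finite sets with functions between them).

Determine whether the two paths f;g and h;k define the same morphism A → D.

1) trace f;g:
  0 f→2 g→1
  1 f→1 g→0
  2 f→0 g→0
  3 f→2 g→1
  ⟦path⟧₁ = (1; 0; 0; 1)
2) trace h;k:
  0 h→0 k→1
  1 h→1 k→0
  2 h→1 k→0
  3 h→0 k→1
  ⟦path⟧₂ = (1; 0; 0; 1)
Equal? equal; square commutes

Answer: COMMUTES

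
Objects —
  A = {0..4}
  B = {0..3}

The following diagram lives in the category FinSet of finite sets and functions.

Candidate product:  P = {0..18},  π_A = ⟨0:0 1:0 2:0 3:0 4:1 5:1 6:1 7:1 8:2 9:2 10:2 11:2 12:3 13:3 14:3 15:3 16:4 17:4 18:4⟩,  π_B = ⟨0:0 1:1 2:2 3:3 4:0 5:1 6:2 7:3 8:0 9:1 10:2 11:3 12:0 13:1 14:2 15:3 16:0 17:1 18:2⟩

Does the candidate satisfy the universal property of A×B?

|A|·|B| = 5·4 = 20;  |P| = 19
  → cardinalities differ; no bijection possible.

Answer: NOT A VALID PRODUCT — |P|=19 ≠ |A|·|B|=20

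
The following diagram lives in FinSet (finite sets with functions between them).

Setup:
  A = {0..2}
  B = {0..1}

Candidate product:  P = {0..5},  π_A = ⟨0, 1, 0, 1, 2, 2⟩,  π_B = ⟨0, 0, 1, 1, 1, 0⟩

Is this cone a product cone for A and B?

Answer: VALID PRODUCT

Derivation:
|A|·|B| = 3·2 = 6;  |P| = 6
Check the pairing map k ↦ (π_A(k), π_B(k)):
  0 -> (0,0)
  1 -> (1,0)
  2 -> (0,1)
  3 -> (1,1)
  4 -> (2,1)
  5 -> (2,0)
distinct pairs in image: 6 / 6 needed
  → bijection onto A×B; projections well-typed.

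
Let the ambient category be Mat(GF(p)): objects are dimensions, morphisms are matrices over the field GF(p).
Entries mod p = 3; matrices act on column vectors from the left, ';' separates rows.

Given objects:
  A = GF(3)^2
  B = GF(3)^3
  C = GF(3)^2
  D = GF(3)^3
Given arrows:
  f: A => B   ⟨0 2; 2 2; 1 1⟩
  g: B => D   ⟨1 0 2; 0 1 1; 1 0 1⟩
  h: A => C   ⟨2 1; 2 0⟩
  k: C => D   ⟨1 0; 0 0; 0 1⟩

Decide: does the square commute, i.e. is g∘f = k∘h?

Path 1 = f;g:
  e0=⟨1,0⟩ f=>⟨0,2,1⟩ g=>⟨2,0,1⟩
  e1=⟨0,1⟩ f=>⟨2,2,1⟩ g=>⟨1,0,0⟩
  composite₁ = ⟨2 1; 0 0; 1 0⟩
Path 2 = h;k:
  e0=⟨1,0⟩ h=>⟨2,2⟩ k=>⟨2,0,2⟩
  e1=⟨0,1⟩ h=>⟨1,0⟩ k=>⟨1,0,0⟩
  composite₂ = ⟨2 1; 0 0; 2 0⟩
Equal? distinct morphisms ✗

Answer: DOES NOT COMMUTE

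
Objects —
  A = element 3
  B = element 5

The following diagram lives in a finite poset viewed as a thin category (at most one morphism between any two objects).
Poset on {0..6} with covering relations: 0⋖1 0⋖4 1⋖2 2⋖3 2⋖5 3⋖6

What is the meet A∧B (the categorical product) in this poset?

Common predecessors of 3,5: {0,1,2}
  0 ⊑ 2
  1 ⊑ 2
  2 ⊑ 2
glb = 2

Answer: A∧B = 2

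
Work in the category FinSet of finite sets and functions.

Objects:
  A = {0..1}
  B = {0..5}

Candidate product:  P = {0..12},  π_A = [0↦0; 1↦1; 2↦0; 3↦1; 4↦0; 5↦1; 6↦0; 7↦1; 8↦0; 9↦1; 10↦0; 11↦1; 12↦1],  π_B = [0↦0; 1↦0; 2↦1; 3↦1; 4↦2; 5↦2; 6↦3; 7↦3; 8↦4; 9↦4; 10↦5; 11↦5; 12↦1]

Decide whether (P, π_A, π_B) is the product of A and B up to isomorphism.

Answer: NOT A VALID PRODUCT — |P|=13 ≠ |A|·|B|=12

Derivation:
|A|·|B| = 2·6 = 12;  |P| = 13
  → cardinalities differ; no bijection possible.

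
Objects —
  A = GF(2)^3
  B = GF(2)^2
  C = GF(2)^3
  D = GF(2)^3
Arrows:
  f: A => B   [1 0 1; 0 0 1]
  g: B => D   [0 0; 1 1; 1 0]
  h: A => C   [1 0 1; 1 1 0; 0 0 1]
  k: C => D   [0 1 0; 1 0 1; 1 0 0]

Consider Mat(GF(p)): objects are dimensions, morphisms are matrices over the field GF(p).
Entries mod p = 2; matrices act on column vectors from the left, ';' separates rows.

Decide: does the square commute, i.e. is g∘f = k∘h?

Along f;g (path 1):
  e0=[1,0,0] f=>[1,0] g=>[0,1,1]
  e1=[0,1,0] f=>[0,0] g=>[0,0,0]
  e2=[0,0,1] f=>[1,1] g=>[0,0,1]
  composite₁ = [0 0 0; 1 0 0; 1 0 1]
Along h;k (path 2):
  e0=[1,0,0] h=>[1,1,0] k=>[1,1,1]
  e1=[0,1,0] h=>[0,1,0] k=>[1,0,0]
  e2=[0,0,1] h=>[1,0,1] k=>[0,0,1]
  composite₂ = [1 1 0; 1 0 0; 1 0 1]
Equal? distinct morphisms ✗

Answer: DOES NOT COMMUTE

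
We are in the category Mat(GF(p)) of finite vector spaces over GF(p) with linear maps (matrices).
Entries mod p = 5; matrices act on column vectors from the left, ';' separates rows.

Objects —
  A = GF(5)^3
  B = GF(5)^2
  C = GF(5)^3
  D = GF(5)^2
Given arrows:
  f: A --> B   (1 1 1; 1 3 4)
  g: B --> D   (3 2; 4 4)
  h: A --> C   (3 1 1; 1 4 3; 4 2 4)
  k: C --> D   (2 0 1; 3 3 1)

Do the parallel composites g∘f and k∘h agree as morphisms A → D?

Along f;g (path 1):
  e0=(1,0,0) f-->(1,1) g-->(0,3)
  e1=(0,1,0) f-->(1,3) g-->(4,1)
  e2=(0,0,1) f-->(1,4) g-->(1,0)
  composite₁ = (0 4 1; 3 1 0)
Along h;k (path 2):
  e0=(1,0,0) h-->(3,1,4) k-->(0,1)
  e1=(0,1,0) h-->(1,4,2) k-->(4,2)
  e2=(0,0,1) h-->(1,3,4) k-->(1,1)
  composite₂ = (0 4 1; 1 2 1)
Equal? differ; not commutative

Answer: DOES NOT COMMUTE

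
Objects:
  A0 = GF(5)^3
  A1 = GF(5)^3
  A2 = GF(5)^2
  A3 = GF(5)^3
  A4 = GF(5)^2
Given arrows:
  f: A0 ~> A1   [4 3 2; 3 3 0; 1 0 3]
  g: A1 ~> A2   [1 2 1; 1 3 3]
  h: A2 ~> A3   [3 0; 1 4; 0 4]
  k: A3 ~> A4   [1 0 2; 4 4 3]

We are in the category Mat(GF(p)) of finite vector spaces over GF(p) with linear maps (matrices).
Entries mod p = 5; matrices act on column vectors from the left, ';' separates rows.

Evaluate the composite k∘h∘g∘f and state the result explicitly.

Answer: [1 3 3; 4 0 3]

Trace:
  e0=⟨1,0,0⟩ f~>⟨4,3,1⟩ g~>⟨1,1⟩ h~>⟨3,0,4⟩ k~>⟨1,4⟩
  e1=⟨0,1,0⟩ f~>⟨3,3,0⟩ g~>⟨4,2⟩ h~>⟨2,2,3⟩ k~>⟨3,0⟩
  e2=⟨0,0,1⟩ f~>⟨2,0,3⟩ g~>⟨0,1⟩ h~>⟨0,4,4⟩ k~>⟨3,3⟩
⟦path⟧: [1 3 3; 4 0 3]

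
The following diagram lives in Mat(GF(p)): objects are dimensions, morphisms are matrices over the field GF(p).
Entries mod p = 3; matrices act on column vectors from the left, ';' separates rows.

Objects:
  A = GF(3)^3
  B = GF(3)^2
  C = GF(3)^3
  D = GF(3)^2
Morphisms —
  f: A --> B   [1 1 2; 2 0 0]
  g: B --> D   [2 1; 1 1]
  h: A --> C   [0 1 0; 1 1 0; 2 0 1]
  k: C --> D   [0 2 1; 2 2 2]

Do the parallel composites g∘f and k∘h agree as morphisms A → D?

Answer: COMMUTES

Trace:
Path 1 = f;g:
  e0=⟨1,0,0⟩ f-->⟨1,2⟩ g-->⟨1,0⟩
  e1=⟨0,1,0⟩ f-->⟨1,0⟩ g-->⟨2,1⟩
  e2=⟨0,0,1⟩ f-->⟨2,0⟩ g-->⟨1,2⟩
  composite₁ = [1 2 1; 0 1 2]
Path 2 = h;k:
  e0=⟨1,0,0⟩ h-->⟨0,1,2⟩ k-->⟨1,0⟩
  e1=⟨0,1,0⟩ h-->⟨1,1,0⟩ k-->⟨2,1⟩
  e2=⟨0,0,1⟩ h-->⟨0,0,1⟩ k-->⟨1,2⟩
  composite₂ = [1 2 1; 0 1 2]
Equal? YES — commutes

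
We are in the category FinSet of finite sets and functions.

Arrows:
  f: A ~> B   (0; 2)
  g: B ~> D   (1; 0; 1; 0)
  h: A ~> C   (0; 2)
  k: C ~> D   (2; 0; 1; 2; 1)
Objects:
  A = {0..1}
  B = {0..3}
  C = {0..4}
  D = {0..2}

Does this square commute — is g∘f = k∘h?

1) trace f;g:
  0 f~>0 g~>1
  1 f~>2 g~>1
  result₁ = (1; 1)
2) trace h;k:
  0 h~>0 k~>2
  1 h~>2 k~>1
  result₂ = (2; 1)
Equal? NO — does not commute

Answer: DOES NOT COMMUTE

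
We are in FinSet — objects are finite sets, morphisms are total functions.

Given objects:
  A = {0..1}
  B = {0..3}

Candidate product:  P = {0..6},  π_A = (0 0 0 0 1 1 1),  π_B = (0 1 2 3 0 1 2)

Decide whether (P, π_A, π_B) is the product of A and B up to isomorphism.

|A|·|B| = 2·4 = 8;  |P| = 7
  → cardinalities differ; no bijection possible.

Answer: NOT A VALID PRODUCT — |P|=7 ≠ |A|·|B|=8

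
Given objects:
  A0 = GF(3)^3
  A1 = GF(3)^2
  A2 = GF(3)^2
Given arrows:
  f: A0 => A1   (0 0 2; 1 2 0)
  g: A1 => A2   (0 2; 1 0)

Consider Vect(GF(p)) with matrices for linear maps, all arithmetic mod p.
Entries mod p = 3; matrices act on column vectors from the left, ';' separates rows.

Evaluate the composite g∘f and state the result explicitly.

Answer: (2 1 0; 0 0 2)

Trace:
  e0=[1,0,0] f=>[0,1] g=>[2,0]
  e1=[0,1,0] f=>[0,2] g=>[1,0]
  e2=[0,0,1] f=>[2,0] g=>[0,2]
⟦path⟧: (2 1 0; 0 0 2)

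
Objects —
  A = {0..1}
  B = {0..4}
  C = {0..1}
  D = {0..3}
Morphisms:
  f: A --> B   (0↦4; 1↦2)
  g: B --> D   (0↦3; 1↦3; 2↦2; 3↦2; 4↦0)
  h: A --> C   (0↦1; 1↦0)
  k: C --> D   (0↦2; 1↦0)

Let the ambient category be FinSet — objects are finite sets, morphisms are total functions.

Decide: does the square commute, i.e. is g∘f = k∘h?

Answer: COMMUTES

Derivation:
1) trace f;g:
  0 f-->4 g-->0
  1 f-->2 g-->2
  ⟦path⟧₁ = (0↦0; 1↦2)
2) trace h;k:
  0 h-->1 k-->0
  1 h-->0 k-->2
  ⟦path⟧₂ = (0↦0; 1↦2)
Equal? equal; square commutes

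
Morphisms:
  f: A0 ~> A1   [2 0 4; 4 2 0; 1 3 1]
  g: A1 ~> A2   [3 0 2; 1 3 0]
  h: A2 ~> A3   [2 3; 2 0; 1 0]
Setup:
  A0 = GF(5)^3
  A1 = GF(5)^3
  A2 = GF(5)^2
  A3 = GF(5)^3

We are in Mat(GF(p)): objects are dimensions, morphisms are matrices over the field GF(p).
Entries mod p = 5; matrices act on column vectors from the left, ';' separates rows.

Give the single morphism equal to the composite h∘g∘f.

  e0=(1,0,0) f~>(2,4,1) g~>(3,4) h~>(3,1,3)
  e1=(0,1,0) f~>(0,2,3) g~>(1,1) h~>(0,2,1)
  e2=(0,0,1) f~>(4,0,1) g~>(4,4) h~>(0,3,4)
composite: [3 0 0; 1 2 3; 3 1 4]

Answer: [3 0 0; 1 2 3; 3 1 4]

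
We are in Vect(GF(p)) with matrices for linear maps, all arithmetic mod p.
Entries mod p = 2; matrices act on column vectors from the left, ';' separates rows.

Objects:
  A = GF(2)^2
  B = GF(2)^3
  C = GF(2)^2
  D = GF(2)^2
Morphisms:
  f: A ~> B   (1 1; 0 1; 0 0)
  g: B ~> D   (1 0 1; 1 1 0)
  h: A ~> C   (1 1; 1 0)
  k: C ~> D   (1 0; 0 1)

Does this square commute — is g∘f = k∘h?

Answer: COMMUTES

Work:
Path 1 = f;g:
  e0=⟨1,0⟩ f~>⟨1,0,0⟩ g~>⟨1,1⟩
  e1=⟨0,1⟩ f~>⟨1,1,0⟩ g~>⟨1,0⟩
  composite₁ = (1 1; 1 0)
Path 2 = h;k:
  e0=⟨1,0⟩ h~>⟨1,1⟩ k~>⟨1,1⟩
  e1=⟨0,1⟩ h~>⟨1,0⟩ k~>⟨1,0⟩
  composite₂ = (1 1; 1 0)
Equal? equal; square commutes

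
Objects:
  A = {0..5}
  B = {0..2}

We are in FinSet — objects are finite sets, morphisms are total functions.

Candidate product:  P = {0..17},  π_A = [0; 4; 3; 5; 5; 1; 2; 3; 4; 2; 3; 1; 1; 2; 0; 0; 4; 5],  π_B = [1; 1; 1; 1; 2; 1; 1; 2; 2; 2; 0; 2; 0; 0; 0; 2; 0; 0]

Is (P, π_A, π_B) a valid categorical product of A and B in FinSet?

|A|·|B| = 6·3 = 18;  |P| = 18
Check the pairing map k ↦ (π_A(k), π_B(k)):
  0 -> (0,1)
  1 -> (4,1)
  2 -> (3,1)
  3 -> (5,1)
  4 -> (5,2)
  5 -> (1,1)
  6 -> (2,1)
  7 -> (3,2)
  8 -> (4,2)
  9 -> (2,2)
  10 -> (3,0)
  11 -> (1,2)
  12 -> (1,0)
  13 -> (2,0)
  14 -> (0,0)
  15 -> (0,2)
  16 -> (4,0)
  17 -> (5,0)
distinct pairs in image: 18 / 18 needed
  → bijection onto A×B; projections well-typed.

Answer: VALID PRODUCT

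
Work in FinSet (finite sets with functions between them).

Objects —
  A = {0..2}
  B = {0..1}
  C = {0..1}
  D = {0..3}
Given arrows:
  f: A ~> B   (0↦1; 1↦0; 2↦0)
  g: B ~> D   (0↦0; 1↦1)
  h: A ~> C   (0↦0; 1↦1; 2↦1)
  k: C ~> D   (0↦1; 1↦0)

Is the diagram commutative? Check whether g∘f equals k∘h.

Answer: COMMUTES

Trace:
1) trace f;g:
  0 f~>1 g~>1
  1 f~>0 g~>0
  2 f~>0 g~>0
  result₁ = (0↦1; 1↦0; 2↦0)
2) trace h;k:
  0 h~>0 k~>1
  1 h~>1 k~>0
  2 h~>1 k~>0
  result₂ = (0↦1; 1↦0; 2↦0)
Equal? equal; square commutes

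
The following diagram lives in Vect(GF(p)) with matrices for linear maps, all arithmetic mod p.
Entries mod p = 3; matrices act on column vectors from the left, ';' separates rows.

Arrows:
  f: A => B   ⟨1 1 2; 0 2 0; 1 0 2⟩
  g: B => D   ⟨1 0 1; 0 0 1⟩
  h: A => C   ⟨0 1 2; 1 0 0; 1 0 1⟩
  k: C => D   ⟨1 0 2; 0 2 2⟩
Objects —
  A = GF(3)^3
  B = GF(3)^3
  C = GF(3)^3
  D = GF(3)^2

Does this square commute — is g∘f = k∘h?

Answer: COMMUTES

Derivation:
1) trace f;g:
  e0=⟨1,0,0⟩ f=>⟨1,0,1⟩ g=>⟨2,1⟩
  e1=⟨0,1,0⟩ f=>⟨1,2,0⟩ g=>⟨1,0⟩
  e2=⟨0,0,1⟩ f=>⟨2,0,2⟩ g=>⟨1,2⟩
  composite₁ = ⟨2 1 1; 1 0 2⟩
2) trace h;k:
  e0=⟨1,0,0⟩ h=>⟨0,1,1⟩ k=>⟨2,1⟩
  e1=⟨0,1,0⟩ h=>⟨1,0,0⟩ k=>⟨1,0⟩
  e2=⟨0,0,1⟩ h=>⟨2,0,1⟩ k=>⟨1,2⟩
  composite₂ = ⟨2 1 1; 1 0 2⟩
Equal? YES — commutes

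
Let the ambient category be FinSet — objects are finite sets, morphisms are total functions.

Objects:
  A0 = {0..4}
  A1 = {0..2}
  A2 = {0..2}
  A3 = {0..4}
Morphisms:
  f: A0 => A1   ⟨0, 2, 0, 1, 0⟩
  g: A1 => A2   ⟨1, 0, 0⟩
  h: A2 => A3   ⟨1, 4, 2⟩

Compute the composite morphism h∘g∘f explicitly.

Answer: ⟨4, 1, 4, 1, 4⟩

Trace:
  0 f=>0 g=>1 h=>4
  1 f=>2 g=>0 h=>1
  2 f=>0 g=>1 h=>4
  3 f=>1 g=>0 h=>1
  4 f=>0 g=>1 h=>4
composite: ⟨4, 1, 4, 1, 4⟩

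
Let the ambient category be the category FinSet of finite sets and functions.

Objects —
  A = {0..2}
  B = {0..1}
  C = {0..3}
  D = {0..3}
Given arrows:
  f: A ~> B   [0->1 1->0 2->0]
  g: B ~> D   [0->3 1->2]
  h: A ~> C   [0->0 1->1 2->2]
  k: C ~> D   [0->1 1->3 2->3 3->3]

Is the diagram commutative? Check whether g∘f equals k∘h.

Path 1 = f;g:
  0 f~>1 g~>2
  1 f~>0 g~>3
  2 f~>0 g~>3
  result₁ = [0->2 1->3 2->3]
Path 2 = h;k:
  0 h~>0 k~>1
  1 h~>1 k~>3
  2 h~>2 k~>3
  result₂ = [0->1 1->3 2->3]
Equal? differ; not commutative

Answer: DOES NOT COMMUTE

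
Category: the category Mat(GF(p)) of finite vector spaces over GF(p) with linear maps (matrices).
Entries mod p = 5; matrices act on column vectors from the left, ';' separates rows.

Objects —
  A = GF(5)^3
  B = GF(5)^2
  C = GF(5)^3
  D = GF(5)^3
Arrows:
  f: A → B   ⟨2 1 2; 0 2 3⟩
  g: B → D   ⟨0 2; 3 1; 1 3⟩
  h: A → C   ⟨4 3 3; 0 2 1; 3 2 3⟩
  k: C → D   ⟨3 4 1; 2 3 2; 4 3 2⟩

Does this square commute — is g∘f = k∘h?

Answer: DOES NOT COMMUTE

Work:
1) trace f;g:
  e0=[1,0,0] f→[2,0] g→[0,1,2]
  e1=[0,1,0] f→[1,2] g→[4,0,2]
  e2=[0,0,1] f→[2,3] g→[1,4,1]
  result₁ = ⟨0 4 1; 1 0 4; 2 2 1⟩
2) trace h;k:
  e0=[1,0,0] h→[4,0,3] k→[0,4,2]
  e1=[0,1,0] h→[3,2,2] k→[4,1,2]
  e2=[0,0,1] h→[3,1,3] k→[1,0,1]
  result₂ = ⟨0 4 1; 4 1 0; 2 2 1⟩
Equal? distinct morphisms ✗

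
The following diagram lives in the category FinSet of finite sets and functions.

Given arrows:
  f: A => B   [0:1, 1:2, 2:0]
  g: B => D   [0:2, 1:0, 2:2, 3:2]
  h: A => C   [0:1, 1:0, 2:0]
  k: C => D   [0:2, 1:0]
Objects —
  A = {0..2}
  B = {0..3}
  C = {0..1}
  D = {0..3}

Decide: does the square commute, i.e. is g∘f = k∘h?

Answer: COMMUTES

Trace:
Along f;g (path 1):
  0 f=>1 g=>0
  1 f=>2 g=>2
  2 f=>0 g=>2
  result₁ = [0:0, 1:2, 2:2]
Along h;k (path 2):
  0 h=>1 k=>0
  1 h=>0 k=>2
  2 h=>0 k=>2
  result₂ = [0:0, 1:2, 2:2]
Equal? equal; square commutes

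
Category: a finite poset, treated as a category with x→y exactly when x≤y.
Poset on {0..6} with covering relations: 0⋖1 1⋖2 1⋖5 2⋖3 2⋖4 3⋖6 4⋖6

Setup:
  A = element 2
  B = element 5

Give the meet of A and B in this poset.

Lower bounds of A=2 and B=5: {0,1}
  0 ⊑ 1
  1 ⊑ 1
glb = 1

Answer: A∧B = 1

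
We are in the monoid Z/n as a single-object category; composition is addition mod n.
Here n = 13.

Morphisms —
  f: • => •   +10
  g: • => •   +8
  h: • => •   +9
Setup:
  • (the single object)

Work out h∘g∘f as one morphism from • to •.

Answer: +1

Work:
  0 +10≡10 +8≡5 +9≡1  (mod 13)
result: +1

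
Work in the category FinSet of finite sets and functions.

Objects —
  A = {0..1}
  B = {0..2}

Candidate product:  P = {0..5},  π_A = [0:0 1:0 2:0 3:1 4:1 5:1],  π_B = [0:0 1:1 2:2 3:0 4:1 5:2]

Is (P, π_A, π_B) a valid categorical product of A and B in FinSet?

Answer: VALID PRODUCT

Trace:
|A|·|B| = 2·3 = 6;  |P| = 6
Check the pairing map k ↦ (π_A(k), π_B(k)):
  0 : (0,0)
  1 : (0,1)
  2 : (0,2)
  3 : (1,0)
  4 : (1,1)
  5 : (1,2)
distinct pairs in image: 6 / 6 needed
  → bijection onto A×B; projections well-typed.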